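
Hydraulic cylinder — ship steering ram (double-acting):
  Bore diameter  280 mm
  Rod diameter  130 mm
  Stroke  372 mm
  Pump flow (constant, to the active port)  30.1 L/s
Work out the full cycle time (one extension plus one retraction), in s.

t ≈ 1.36 s

Cap-side area A_cap = π/4 × (280 mm)² = 61580 mm^2
Rod-side annular area A_ann = π/4 × (280² − 130²) = 48300 mm^2
t_ext = A_cap·L/Q = 0.7610 s
t_ret = A_ann·L/Q = 0.5970 s
t_cycle = t_ext + t_ret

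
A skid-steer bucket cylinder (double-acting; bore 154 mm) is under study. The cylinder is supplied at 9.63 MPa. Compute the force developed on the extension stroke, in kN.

F ≈ 179 kN

Cap-side area A_cap = π/4 × (154 mm)² = 18630 mm^2
F = P × A_cap = 9.63 MPa × A_cap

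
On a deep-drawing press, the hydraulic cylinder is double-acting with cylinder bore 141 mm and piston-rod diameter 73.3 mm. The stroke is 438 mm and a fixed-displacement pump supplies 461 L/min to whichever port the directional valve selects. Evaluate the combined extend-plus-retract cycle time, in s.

Cap-side area A_cap = π/4 × (141 mm)² = 15610 mm^2
Rod-side annular area A_ann = π/4 × (141² − 73.3²) = 11390 mm^2
t_ext = A_cap·L/Q = 0.8901 s
t_ret = A_ann·L/Q = 0.6496 s
t_cycle = t_ext + t_ret

t ≈ 1.54 s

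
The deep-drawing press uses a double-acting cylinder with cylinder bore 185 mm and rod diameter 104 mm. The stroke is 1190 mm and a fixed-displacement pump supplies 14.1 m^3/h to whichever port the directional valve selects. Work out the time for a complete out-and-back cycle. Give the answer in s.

t ≈ 13.8 s

Cap-side area A_cap = π/4 × (185 mm)² = 26880 mm^2
Rod-side annular area A_ann = π/4 × (185² − 104²) = 18390 mm^2
t_ext = A_cap·L/Q = 8.167 s
t_ret = A_ann·L/Q = 5.586 s
t_cycle = t_ext + t_ret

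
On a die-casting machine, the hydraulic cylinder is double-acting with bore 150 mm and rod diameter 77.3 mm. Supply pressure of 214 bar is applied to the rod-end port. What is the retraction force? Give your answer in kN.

Rod-side annular area A_ann = π/4 × (150² − 77.3²) = 12980 mm^2
On retraction the pressure acts on the annular area (bore minus rod).
F = P × A_ann

F ≈ 278 kN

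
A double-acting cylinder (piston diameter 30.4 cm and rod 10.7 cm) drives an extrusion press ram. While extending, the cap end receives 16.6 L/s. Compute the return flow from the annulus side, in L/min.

Q_out ≈ 873 L/min

Cap-side area A_cap = π/4 × (30.4 cm)² = 725.8 cm^2
Rod-side annular area A_ann = π/4 × (30.4² − 10.7²) = 635.9 cm^2
Piston speed v = Q_in/A_cap; rod-end outflow Q_out = v × A_ann = Q_in × A_ann/A_cap.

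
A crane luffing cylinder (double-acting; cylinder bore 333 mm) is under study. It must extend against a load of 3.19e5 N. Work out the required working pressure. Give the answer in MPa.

Cap-side area A_cap = π/4 × (333 mm)² = 87090 mm^2
P = F / A = 3.19e5 N / A

P ≈ 3.66 MPa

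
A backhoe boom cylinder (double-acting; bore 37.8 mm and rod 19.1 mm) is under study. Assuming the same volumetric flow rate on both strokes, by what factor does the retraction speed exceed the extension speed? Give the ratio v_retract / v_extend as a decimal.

v_ret/v_ext ≈ 1.34

Cap-side area A_cap = π/4 × (37.8 mm)² = 1122 mm^2
Rod-side annular area A_ann = π/4 × (37.8² − 19.1²) = 835.7 mm^2
For equal Q, v ∝ 1/A, so v_ret/v_ext = A_cap/A_ann.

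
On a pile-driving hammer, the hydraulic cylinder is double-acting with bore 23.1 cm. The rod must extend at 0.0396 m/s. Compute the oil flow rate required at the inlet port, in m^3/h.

Q ≈ 5.97 m^3/h

Cap-side area A_cap = π/4 × (23.1 cm)² = 419.1 cm^2
Q = A × v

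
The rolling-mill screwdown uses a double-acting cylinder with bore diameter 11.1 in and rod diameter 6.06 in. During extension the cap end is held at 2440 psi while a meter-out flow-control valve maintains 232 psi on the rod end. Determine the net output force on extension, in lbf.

Cap-side area A_cap = π/4 × (11.1 in)² = 96.77 in^2
Rod-side annular area A_ann = π/4 × (11.1² − 6.06²) = 67.93 in^2
Net thrust = P_cap·A_cap − P_rod·A_ann = 2.361e5 lbf − 15760 lbf

F ≈ 2.20e5 lbf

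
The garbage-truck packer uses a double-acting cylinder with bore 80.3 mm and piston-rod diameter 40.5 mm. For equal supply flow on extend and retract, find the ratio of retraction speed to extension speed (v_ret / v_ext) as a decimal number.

Cap-side area A_cap = π/4 × (80.3 mm)² = 5064 mm^2
Rod-side annular area A_ann = π/4 × (80.3² − 40.5²) = 3776 mm^2
For equal Q, v ∝ 1/A, so v_ret/v_ext = A_cap/A_ann.

v_ret/v_ext ≈ 1.34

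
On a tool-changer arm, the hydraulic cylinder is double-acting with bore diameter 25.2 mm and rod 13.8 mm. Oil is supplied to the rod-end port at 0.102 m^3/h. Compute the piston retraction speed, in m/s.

Rod-side annular area A_ann = π/4 × (25.2² − 13.8²) = 349.2 mm^2
Flow into the rod-end port fills the annular volume.
v = Q / A

v ≈ 0.0811 m/s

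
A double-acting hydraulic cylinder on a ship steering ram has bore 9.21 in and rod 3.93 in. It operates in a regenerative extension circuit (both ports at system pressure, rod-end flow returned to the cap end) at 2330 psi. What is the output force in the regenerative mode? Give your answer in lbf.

With equal pressure on both faces, forces on the annular region cancel; the net push is pressure × rod cross-section.
Rod cross-section A_rod = π/4 × (3.93 in)² = 12.13 in^2
F = P × A_rod

F ≈ 28300 lbf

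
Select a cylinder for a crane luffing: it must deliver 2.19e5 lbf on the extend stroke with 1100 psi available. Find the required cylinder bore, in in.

D ≈ 15.9 in

Extension force acts on the full piston face: F = P × (π/4)D².
D = √(4F / (πP)) = √(4 × 2.19e5 lbf / (π × 1100 psi))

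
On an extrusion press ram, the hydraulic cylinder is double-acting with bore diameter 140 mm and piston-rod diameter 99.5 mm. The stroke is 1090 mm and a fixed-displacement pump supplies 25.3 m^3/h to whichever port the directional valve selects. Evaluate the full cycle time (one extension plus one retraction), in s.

t ≈ 3.57 s

Cap-side area A_cap = π/4 × (140 mm)² = 15390 mm^2
Rod-side annular area A_ann = π/4 × (140² − 99.5²) = 7618 mm^2
t_ext = A_cap·L/Q = 2.388 s
t_ret = A_ann·L/Q = 1.182 s
t_cycle = t_ext + t_ret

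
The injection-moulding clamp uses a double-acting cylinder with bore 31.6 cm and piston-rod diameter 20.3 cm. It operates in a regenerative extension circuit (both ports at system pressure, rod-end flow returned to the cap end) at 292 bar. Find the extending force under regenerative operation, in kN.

With equal pressure on both faces, forces on the annular region cancel; the net push is pressure × rod cross-section.
Rod cross-section A_rod = π/4 × (20.3 cm)² = 323.7 cm^2
F = P × A_rod

F ≈ 945 kN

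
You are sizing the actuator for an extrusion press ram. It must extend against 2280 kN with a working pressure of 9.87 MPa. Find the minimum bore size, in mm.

D ≈ 542 mm

Extension force acts on the full piston face: F = P × (π/4)D².
D = √(4F / (πP)) = √(4 × 2280 kN / (π × 9.87 MPa))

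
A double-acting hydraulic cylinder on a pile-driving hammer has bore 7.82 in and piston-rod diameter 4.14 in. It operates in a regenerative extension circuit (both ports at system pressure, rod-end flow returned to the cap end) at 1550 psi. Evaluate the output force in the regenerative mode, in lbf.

With equal pressure on both faces, forces on the annular region cancel; the net push is pressure × rod cross-section.
Rod cross-section A_rod = π/4 × (4.14 in)² = 13.46 in^2
F = P × A_rod

F ≈ 20900 lbf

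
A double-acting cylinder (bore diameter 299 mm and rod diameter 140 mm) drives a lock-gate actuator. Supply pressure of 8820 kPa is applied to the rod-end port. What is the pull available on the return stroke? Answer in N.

Rod-side annular area A_ann = π/4 × (299² − 140²) = 54820 mm^2
On retraction the pressure acts on the annular area (bore minus rod).
F = P × A_ann

F ≈ 4.84e5 N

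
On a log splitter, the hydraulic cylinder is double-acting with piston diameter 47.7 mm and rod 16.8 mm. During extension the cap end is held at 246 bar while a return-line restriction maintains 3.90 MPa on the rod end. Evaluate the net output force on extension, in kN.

F ≈ 37.9 kN

Cap-side area A_cap = π/4 × (47.7 mm)² = 1787 mm^2
Rod-side annular area A_ann = π/4 × (47.7² − 16.8²) = 1565 mm^2
Net thrust = P_cap·A_cap − P_rod·A_ann = 43.96 kN − 6.105 kN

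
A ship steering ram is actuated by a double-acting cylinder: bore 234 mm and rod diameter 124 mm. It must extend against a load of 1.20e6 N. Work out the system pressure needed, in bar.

Cap-side area A_cap = π/4 × (234 mm)² = 43010 mm^2
P = F / A = 1.20e6 N / A

P ≈ 279 bar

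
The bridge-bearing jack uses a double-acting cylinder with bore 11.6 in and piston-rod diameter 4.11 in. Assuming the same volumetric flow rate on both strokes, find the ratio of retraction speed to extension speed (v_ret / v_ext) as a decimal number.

v_ret/v_ext ≈ 1.14

Cap-side area A_cap = π/4 × (11.6 in)² = 105.7 in^2
Rod-side annular area A_ann = π/4 × (11.6² − 4.11²) = 92.42 in^2
For equal Q, v ∝ 1/A, so v_ret/v_ext = A_cap/A_ann.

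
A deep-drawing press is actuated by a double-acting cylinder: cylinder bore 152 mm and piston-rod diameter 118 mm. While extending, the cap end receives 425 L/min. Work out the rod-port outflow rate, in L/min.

Cap-side area A_cap = π/4 × (152 mm)² = 18150 mm^2
Rod-side annular area A_ann = π/4 × (152² − 118²) = 7210 mm^2
Piston speed v = Q_in/A_cap; rod-end outflow Q_out = v × A_ann = Q_in × A_ann/A_cap.

Q_out ≈ 169 L/min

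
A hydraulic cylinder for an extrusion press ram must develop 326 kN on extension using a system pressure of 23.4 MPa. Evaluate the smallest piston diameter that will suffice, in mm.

Extension force acts on the full piston face: F = P × (π/4)D².
D = √(4F / (πP)) = √(4 × 326 kN / (π × 23.4 MPa))

D ≈ 133 mm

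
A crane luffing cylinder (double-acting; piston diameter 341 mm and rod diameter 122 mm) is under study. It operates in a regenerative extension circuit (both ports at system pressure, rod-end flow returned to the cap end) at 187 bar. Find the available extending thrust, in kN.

With equal pressure on both faces, forces on the annular region cancel; the net push is pressure × rod cross-section.
Rod cross-section A_rod = π/4 × (122 mm)² = 11690 mm^2
F = P × A_rod

F ≈ 219 kN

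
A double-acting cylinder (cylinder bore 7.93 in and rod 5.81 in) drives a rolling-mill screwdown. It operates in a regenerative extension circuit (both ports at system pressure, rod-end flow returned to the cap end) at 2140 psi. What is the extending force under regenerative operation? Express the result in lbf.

With equal pressure on both faces, forces on the annular region cancel; the net push is pressure × rod cross-section.
Rod cross-section A_rod = π/4 × (5.81 in)² = 26.51 in^2
F = P × A_rod

F ≈ 56700 lbf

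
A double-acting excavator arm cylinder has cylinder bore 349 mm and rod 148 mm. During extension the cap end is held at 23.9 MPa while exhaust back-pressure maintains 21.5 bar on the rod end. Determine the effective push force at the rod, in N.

Cap-side area A_cap = π/4 × (349 mm)² = 95660 mm^2
Rod-side annular area A_ann = π/4 × (349² − 148²) = 78460 mm^2
Net thrust = P_cap·A_cap − P_rod·A_ann = 2.286e6 N − 1.687e5 N

F ≈ 2.12e6 N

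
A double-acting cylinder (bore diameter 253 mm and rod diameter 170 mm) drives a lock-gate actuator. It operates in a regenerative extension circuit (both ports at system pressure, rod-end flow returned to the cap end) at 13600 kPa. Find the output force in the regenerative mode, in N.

F ≈ 3.09e5 N

With equal pressure on both faces, forces on the annular region cancel; the net push is pressure × rod cross-section.
Rod cross-section A_rod = π/4 × (170 mm)² = 22700 mm^2
F = P × A_rod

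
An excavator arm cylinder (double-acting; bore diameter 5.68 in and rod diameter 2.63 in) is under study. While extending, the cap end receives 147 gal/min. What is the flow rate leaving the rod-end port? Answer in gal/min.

Cap-side area A_cap = π/4 × (5.68 in)² = 25.34 in^2
Rod-side annular area A_ann = π/4 × (5.68² − 2.63²) = 19.91 in^2
Piston speed v = Q_in/A_cap; rod-end outflow Q_out = v × A_ann = Q_in × A_ann/A_cap.

Q_out ≈ 115 gal/min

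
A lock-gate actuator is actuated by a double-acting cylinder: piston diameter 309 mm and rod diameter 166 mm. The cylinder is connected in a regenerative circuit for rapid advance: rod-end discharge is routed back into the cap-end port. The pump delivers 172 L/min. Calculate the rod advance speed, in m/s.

v ≈ 0.132 m/s

In regeneration the rod-end outflow joins the pump flow into the cap end, so the net volume the pump must supply per unit advance equals the rod cross-section area.
Rod cross-section A_rod = π/4 × (166 mm)² = 21640 mm^2
v = Q_pump / A_rod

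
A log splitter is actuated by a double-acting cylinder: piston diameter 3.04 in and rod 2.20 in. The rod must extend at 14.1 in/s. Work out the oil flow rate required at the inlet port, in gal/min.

Cap-side area A_cap = π/4 × (3.04 in)² = 7.258 in^2
Q = A × v

Q ≈ 26.6 gal/min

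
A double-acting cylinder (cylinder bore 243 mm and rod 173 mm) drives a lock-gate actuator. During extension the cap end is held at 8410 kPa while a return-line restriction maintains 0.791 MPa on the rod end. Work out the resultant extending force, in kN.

F ≈ 372 kN

Cap-side area A_cap = π/4 × (243 mm)² = 46380 mm^2
Rod-side annular area A_ann = π/4 × (243² − 173²) = 22870 mm^2
Net thrust = P_cap·A_cap − P_rod·A_ann = 390.0 kN − 18.09 kN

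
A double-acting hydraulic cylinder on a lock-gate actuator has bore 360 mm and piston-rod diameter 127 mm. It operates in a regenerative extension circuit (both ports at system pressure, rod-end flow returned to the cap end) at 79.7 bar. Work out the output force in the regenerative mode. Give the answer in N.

F ≈ 1.01e5 N

With equal pressure on both faces, forces on the annular region cancel; the net push is pressure × rod cross-section.
Rod cross-section A_rod = π/4 × (127 mm)² = 12670 mm^2
F = P × A_rod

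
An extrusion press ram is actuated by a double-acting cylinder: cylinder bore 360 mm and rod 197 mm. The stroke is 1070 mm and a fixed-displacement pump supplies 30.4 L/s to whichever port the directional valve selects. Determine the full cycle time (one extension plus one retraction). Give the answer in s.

t ≈ 6.09 s

Cap-side area A_cap = π/4 × (360 mm)² = 1.018e5 mm^2
Rod-side annular area A_ann = π/4 × (360² − 197²) = 71310 mm^2
t_ext = A_cap·L/Q = 3.583 s
t_ret = A_ann·L/Q = 2.510 s
t_cycle = t_ext + t_ret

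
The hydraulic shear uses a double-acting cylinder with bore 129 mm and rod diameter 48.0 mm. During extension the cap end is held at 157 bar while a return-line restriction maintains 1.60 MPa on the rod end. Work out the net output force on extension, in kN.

F ≈ 187 kN

Cap-side area A_cap = π/4 × (129 mm)² = 13070 mm^2
Rod-side annular area A_ann = π/4 × (129² − 48.0²) = 11260 mm^2
Net thrust = P_cap·A_cap − P_rod·A_ann = 205.2 kN − 18.02 kN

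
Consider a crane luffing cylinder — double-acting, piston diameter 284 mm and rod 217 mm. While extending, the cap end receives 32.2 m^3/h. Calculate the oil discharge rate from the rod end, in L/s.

Cap-side area A_cap = π/4 × (284 mm)² = 63350 mm^2
Rod-side annular area A_ann = π/4 × (284² − 217²) = 26360 mm^2
Piston speed v = Q_in/A_cap; rod-end outflow Q_out = v × A_ann = Q_in × A_ann/A_cap.

Q_out ≈ 3.72 L/s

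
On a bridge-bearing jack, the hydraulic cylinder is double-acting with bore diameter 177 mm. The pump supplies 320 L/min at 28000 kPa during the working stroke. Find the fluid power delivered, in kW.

W ≈ 149 kW

Hydraulic power = P × Q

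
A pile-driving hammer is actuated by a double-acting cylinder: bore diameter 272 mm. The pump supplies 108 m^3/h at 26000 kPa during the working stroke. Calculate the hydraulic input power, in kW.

Hydraulic power = P × Q

W ≈ 780 kW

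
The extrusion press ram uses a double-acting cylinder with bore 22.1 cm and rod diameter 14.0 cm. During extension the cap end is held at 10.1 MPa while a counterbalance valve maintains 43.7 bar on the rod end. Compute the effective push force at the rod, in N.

F ≈ 2.87e5 N

Cap-side area A_cap = π/4 × (22.1 cm)² = 383.6 cm^2
Rod-side annular area A_ann = π/4 × (22.1² − 14.0²) = 229.7 cm^2
Net thrust = P_cap·A_cap − P_rod·A_ann = 3.874e5 N − 1.004e5 N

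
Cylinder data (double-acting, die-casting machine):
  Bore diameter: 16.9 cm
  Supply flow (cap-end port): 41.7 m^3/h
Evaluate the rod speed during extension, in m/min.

Cap-side area A_cap = π/4 × (16.9 cm)² = 224.3 cm^2
v = Q / A

v ≈ 31.0 m/min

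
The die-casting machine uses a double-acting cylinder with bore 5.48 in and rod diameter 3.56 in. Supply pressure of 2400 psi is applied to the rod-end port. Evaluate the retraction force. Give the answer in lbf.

Rod-side annular area A_ann = π/4 × (5.48² − 3.56²) = 13.63 in^2
On retraction the pressure acts on the annular area (bore minus rod).
F = P × A_ann

F ≈ 32700 lbf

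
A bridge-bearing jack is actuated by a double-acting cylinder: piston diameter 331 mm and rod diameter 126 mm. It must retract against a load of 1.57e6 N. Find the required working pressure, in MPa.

Rod-side annular area A_ann = π/4 × (331² − 126²) = 73580 mm^2
Retraction: pressure acts on the annular area.
P = F / A = 1.57e6 N / A

P ≈ 21.3 MPa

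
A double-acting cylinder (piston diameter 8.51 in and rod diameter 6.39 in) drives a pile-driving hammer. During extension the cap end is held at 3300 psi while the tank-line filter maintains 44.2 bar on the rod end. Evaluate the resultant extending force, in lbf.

F ≈ 1.72e5 lbf

Cap-side area A_cap = π/4 × (8.51 in)² = 56.88 in^2
Rod-side annular area A_ann = π/4 × (8.51² − 6.39²) = 24.81 in^2
Net thrust = P_cap·A_cap − P_rod·A_ann = 1.877e5 lbf − 15900 lbf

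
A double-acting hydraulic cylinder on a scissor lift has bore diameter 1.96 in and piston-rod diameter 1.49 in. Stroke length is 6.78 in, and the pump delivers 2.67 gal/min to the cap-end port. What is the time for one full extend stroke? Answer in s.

Cap-side area A_cap = π/4 × (1.96 in)² = 3.017 in^2
Swept volume V = A × L; t = V / Q = A·L / Q

t ≈ 1.99 s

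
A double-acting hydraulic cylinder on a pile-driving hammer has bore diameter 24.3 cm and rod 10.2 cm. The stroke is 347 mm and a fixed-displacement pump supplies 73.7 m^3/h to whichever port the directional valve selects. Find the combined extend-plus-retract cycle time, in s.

t ≈ 1.43 s

Cap-side area A_cap = π/4 × (24.3 cm)² = 463.8 cm^2
Rod-side annular area A_ann = π/4 × (24.3² − 10.2²) = 382.1 cm^2
t_ext = A_cap·L/Q = 0.7861 s
t_ret = A_ann·L/Q = 0.6476 s
t_cycle = t_ext + t_ret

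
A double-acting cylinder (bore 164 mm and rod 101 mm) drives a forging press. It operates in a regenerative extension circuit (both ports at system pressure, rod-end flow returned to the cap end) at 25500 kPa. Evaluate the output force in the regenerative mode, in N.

F ≈ 2.04e5 N

With equal pressure on both faces, forces on the annular region cancel; the net push is pressure × rod cross-section.
Rod cross-section A_rod = π/4 × (101 mm)² = 8012 mm^2
F = P × A_rod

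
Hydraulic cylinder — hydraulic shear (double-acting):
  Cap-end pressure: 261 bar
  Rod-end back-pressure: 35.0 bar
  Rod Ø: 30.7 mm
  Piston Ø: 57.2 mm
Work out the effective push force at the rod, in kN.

F ≈ 60.7 kN

Cap-side area A_cap = π/4 × (57.2 mm)² = 2570 mm^2
Rod-side annular area A_ann = π/4 × (57.2² − 30.7²) = 1829 mm^2
Net thrust = P_cap·A_cap − P_rod·A_ann = 67.07 kN − 6.403 kN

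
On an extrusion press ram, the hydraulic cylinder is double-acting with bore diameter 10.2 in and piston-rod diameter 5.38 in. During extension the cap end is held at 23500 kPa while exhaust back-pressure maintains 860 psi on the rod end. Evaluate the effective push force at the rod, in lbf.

Cap-side area A_cap = π/4 × (10.2 in)² = 81.71 in^2
Rod-side annular area A_ann = π/4 × (10.2² − 5.38²) = 58.98 in^2
Net thrust = P_cap·A_cap − P_rod·A_ann = 2.785e5 lbf − 50720 lbf

F ≈ 2.28e5 lbf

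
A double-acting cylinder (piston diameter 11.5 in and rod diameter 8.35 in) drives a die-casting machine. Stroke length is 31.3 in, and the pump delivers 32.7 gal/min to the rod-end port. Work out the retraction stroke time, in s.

t ≈ 12.2 s

Rod-side annular area A_ann = π/4 × (11.5² − 8.35²) = 49.11 in^2
Swept volume V = A × L; t = V / Q = A·L / Q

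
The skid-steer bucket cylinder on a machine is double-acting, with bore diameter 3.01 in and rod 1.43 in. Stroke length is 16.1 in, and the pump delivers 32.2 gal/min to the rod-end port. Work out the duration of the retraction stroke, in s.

t ≈ 0.716 s

Rod-side annular area A_ann = π/4 × (3.01² − 1.43²) = 5.510 in^2
Swept volume V = A × L; t = V / Q = A·L / Q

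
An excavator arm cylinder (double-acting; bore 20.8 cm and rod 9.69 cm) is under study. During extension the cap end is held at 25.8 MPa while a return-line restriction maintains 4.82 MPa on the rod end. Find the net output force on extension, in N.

F ≈ 7.48e5 N

Cap-side area A_cap = π/4 × (20.8 cm)² = 339.8 cm^2
Rod-side annular area A_ann = π/4 × (20.8² − 9.69²) = 266.0 cm^2
Net thrust = P_cap·A_cap − P_rod·A_ann = 8.767e5 N − 1.282e5 N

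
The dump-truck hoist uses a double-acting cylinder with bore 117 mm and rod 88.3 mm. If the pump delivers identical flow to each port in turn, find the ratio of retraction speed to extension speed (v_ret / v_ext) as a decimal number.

Cap-side area A_cap = π/4 × (117 mm)² = 10750 mm^2
Rod-side annular area A_ann = π/4 × (117² − 88.3²) = 4628 mm^2
For equal Q, v ∝ 1/A, so v_ret/v_ext = A_cap/A_ann.

v_ret/v_ext ≈ 2.32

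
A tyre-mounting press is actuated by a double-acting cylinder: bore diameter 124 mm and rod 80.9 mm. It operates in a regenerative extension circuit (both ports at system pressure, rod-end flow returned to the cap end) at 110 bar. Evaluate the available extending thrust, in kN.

F ≈ 56.5 kN

With equal pressure on both faces, forces on the annular region cancel; the net push is pressure × rod cross-section.
Rod cross-section A_rod = π/4 × (80.9 mm)² = 5140 mm^2
F = P × A_rod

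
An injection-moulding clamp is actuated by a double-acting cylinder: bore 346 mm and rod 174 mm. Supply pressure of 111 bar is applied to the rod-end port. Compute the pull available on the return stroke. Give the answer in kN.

Rod-side annular area A_ann = π/4 × (346² − 174²) = 70250 mm^2
On retraction the pressure acts on the annular area (bore minus rod).
F = P × A_ann

F ≈ 780 kN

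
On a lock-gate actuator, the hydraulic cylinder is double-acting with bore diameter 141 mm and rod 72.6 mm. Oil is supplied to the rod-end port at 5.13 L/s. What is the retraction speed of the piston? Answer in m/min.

Rod-side annular area A_ann = π/4 × (141² − 72.6²) = 11470 mm^2
Flow into the rod-end port fills the annular volume.
v = Q / A

v ≈ 26.8 m/min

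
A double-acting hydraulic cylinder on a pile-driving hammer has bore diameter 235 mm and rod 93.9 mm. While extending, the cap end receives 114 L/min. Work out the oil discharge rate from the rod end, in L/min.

Cap-side area A_cap = π/4 × (235 mm)² = 43370 mm^2
Rod-side annular area A_ann = π/4 × (235² − 93.9²) = 36450 mm^2
Piston speed v = Q_in/A_cap; rod-end outflow Q_out = v × A_ann = Q_in × A_ann/A_cap.

Q_out ≈ 95.8 L/min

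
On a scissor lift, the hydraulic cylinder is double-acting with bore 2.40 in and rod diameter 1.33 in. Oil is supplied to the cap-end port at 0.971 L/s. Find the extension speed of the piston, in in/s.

Cap-side area A_cap = π/4 × (2.40 in)² = 4.524 in^2
v = Q / A

v ≈ 13.1 in/s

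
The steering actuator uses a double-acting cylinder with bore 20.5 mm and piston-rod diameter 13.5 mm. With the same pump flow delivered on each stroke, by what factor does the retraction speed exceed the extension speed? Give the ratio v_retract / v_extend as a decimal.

v_ret/v_ext ≈ 1.77

Cap-side area A_cap = π/4 × (20.5 mm)² = 330.1 mm^2
Rod-side annular area A_ann = π/4 × (20.5² − 13.5²) = 186.9 mm^2
For equal Q, v ∝ 1/A, so v_ret/v_ext = A_cap/A_ann.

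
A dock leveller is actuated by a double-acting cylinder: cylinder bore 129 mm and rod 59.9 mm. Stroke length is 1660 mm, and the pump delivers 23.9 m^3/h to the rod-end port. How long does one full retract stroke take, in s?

Rod-side annular area A_ann = π/4 × (129² − 59.9²) = 10250 mm^2
Swept volume V = A × L; t = V / Q = A·L / Q

t ≈ 2.56 s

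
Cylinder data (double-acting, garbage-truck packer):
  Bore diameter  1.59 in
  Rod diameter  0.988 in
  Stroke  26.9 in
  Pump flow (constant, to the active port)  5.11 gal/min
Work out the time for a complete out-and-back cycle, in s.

Cap-side area A_cap = π/4 × (1.59 in)² = 1.986 in^2
Rod-side annular area A_ann = π/4 × (1.59² − 0.988²) = 1.219 in^2
t_ext = A_cap·L/Q = 2.715 s
t_ret = A_ann·L/Q = 1.667 s
t_cycle = t_ext + t_ret

t ≈ 4.38 s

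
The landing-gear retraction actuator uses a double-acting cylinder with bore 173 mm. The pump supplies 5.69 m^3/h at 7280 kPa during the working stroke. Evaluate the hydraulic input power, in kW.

Hydraulic power = P × Q

W ≈ 11.5 kW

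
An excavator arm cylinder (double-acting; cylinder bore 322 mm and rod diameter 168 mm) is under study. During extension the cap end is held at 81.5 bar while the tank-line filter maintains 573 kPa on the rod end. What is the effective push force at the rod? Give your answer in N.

Cap-side area A_cap = π/4 × (322 mm)² = 81430 mm^2
Rod-side annular area A_ann = π/4 × (322² − 168²) = 59270 mm^2
Net thrust = P_cap·A_cap − P_rod·A_ann = 6.637e5 N − 33960 N

F ≈ 6.30e5 N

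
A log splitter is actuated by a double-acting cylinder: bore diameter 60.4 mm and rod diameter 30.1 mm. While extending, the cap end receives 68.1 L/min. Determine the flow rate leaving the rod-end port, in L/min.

Q_out ≈ 51.2 L/min

Cap-side area A_cap = π/4 × (60.4 mm)² = 2865 mm^2
Rod-side annular area A_ann = π/4 × (60.4² − 30.1²) = 2154 mm^2
Piston speed v = Q_in/A_cap; rod-end outflow Q_out = v × A_ann = Q_in × A_ann/A_cap.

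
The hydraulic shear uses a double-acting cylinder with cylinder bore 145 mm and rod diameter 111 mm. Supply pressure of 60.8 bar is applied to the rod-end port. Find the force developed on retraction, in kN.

F ≈ 41.6 kN

Rod-side annular area A_ann = π/4 × (145² − 111²) = 6836 mm^2
On retraction the pressure acts on the annular area (bore minus rod).
F = P × A_ann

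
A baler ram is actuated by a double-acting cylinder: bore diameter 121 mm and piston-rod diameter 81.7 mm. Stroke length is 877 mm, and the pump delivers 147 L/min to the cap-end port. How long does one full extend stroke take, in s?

Cap-side area A_cap = π/4 × (121 mm)² = 11500 mm^2
Swept volume V = A × L; t = V / Q = A·L / Q

t ≈ 4.12 s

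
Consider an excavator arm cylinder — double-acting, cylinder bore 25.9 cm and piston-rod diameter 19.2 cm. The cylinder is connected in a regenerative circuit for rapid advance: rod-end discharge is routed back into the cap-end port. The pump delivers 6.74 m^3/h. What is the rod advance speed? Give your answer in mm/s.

v ≈ 64.7 mm/s

In regeneration the rod-end outflow joins the pump flow into the cap end, so the net volume the pump must supply per unit advance equals the rod cross-section area.
Rod cross-section A_rod = π/4 × (19.2 cm)² = 289.5 cm^2
v = Q_pump / A_rod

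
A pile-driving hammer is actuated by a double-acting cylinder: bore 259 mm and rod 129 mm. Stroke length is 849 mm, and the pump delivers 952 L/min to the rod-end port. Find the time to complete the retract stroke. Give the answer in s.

t ≈ 2.12 s

Rod-side annular area A_ann = π/4 × (259² − 129²) = 39620 mm^2
Swept volume V = A × L; t = V / Q = A·L / Q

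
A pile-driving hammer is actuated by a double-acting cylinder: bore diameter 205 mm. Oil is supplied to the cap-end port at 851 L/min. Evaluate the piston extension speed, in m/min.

v ≈ 25.8 m/min

Cap-side area A_cap = π/4 × (205 mm)² = 33010 mm^2
v = Q / A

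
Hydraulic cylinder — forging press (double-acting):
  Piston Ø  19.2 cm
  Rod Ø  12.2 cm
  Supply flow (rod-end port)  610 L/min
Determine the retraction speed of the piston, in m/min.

v ≈ 35.3 m/min

Rod-side annular area A_ann = π/4 × (19.2² − 12.2²) = 172.6 cm^2
Flow into the rod-end port fills the annular volume.
v = Q / A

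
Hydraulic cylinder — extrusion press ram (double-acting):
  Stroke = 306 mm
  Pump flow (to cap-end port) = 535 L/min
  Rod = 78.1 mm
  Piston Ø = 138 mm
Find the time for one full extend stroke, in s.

Cap-side area A_cap = π/4 × (138 mm)² = 14960 mm^2
Swept volume V = A × L; t = V / Q = A·L / Q

t ≈ 0.513 s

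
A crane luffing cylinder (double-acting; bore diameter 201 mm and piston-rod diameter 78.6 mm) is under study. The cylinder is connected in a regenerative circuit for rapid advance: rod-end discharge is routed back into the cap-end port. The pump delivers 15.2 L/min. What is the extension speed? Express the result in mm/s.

v ≈ 52.2 mm/s

In regeneration the rod-end outflow joins the pump flow into the cap end, so the net volume the pump must supply per unit advance equals the rod cross-section area.
Rod cross-section A_rod = π/4 × (78.6 mm)² = 4852 mm^2
v = Q_pump / A_rod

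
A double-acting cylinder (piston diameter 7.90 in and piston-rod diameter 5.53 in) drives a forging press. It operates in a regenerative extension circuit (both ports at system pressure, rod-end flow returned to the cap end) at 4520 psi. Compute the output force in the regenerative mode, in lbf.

With equal pressure on both faces, forces on the annular region cancel; the net push is pressure × rod cross-section.
Rod cross-section A_rod = π/4 × (5.53 in)² = 24.02 in^2
F = P × A_rod

F ≈ 1.09e5 lbf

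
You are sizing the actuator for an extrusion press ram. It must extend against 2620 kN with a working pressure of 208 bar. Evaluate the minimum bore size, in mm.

D ≈ 400 mm

Extension force acts on the full piston face: F = P × (π/4)D².
D = √(4F / (πP)) = √(4 × 2620 kN / (π × 208 bar))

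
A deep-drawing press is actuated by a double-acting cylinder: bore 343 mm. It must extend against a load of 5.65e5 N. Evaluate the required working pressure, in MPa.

P ≈ 6.11 MPa

Cap-side area A_cap = π/4 × (343 mm)² = 92400 mm^2
P = F / A = 5.65e5 N / A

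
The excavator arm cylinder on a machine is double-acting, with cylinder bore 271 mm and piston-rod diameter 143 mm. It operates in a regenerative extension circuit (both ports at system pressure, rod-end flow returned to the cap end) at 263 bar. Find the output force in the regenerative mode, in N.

F ≈ 4.22e5 N

With equal pressure on both faces, forces on the annular region cancel; the net push is pressure × rod cross-section.
Rod cross-section A_rod = π/4 × (143 mm)² = 16060 mm^2
F = P × A_rod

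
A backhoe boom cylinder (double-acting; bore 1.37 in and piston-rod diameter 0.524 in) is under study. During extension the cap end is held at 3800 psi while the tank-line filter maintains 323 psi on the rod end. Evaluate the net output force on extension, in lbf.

F ≈ 5200 lbf

Cap-side area A_cap = π/4 × (1.37 in)² = 1.474 in^2
Rod-side annular area A_ann = π/4 × (1.37² − 0.524²) = 1.258 in^2
Net thrust = P_cap·A_cap − P_rod·A_ann = 5602 lbf − 406.5 lbf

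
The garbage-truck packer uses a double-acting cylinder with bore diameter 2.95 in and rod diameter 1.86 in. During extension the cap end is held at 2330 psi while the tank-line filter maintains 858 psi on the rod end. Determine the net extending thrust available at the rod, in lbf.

F ≈ 12400 lbf

Cap-side area A_cap = π/4 × (2.95 in)² = 6.835 in^2
Rod-side annular area A_ann = π/4 × (2.95² − 1.86²) = 4.118 in^2
Net thrust = P_cap·A_cap − P_rod·A_ann = 15930 lbf − 3533 lbf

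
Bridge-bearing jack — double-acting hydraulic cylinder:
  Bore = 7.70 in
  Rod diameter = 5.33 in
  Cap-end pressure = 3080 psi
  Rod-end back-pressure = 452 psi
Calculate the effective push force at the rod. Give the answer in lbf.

F ≈ 1.32e5 lbf

Cap-side area A_cap = π/4 × (7.70 in)² = 46.57 in^2
Rod-side annular area A_ann = π/4 × (7.70² − 5.33²) = 24.25 in^2
Net thrust = P_cap·A_cap − P_rod·A_ann = 1.434e5 lbf − 10960 lbf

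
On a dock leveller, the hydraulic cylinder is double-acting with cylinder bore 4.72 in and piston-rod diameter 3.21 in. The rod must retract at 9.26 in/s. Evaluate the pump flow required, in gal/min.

Rod-side annular area A_ann = π/4 × (4.72² − 3.21²) = 9.405 in^2
Q = A × v

Q ≈ 22.6 gal/min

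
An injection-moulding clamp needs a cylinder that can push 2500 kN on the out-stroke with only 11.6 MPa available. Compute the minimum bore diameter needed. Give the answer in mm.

Extension force acts on the full piston face: F = P × (π/4)D².
D = √(4F / (πP)) = √(4 × 2500 kN / (π × 11.6 MPa))

D ≈ 524 mm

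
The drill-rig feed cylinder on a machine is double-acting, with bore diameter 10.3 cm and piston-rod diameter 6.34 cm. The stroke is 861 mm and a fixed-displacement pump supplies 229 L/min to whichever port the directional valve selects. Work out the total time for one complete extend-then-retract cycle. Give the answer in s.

t ≈ 3.05 s

Cap-side area A_cap = π/4 × (10.3 cm)² = 83.32 cm^2
Rod-side annular area A_ann = π/4 × (10.3² − 6.34²) = 51.75 cm^2
t_ext = A_cap·L/Q = 1.880 s
t_ret = A_ann·L/Q = 1.168 s
t_cycle = t_ext + t_ret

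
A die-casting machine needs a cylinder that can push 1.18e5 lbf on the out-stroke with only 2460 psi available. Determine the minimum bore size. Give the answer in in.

Extension force acts on the full piston face: F = P × (π/4)D².
D = √(4F / (πP)) = √(4 × 1.18e5 lbf / (π × 2460 psi))

D ≈ 7.81 in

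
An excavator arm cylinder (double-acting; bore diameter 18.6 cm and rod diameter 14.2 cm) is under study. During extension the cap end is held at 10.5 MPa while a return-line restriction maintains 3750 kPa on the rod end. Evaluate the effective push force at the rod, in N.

Cap-side area A_cap = π/4 × (18.6 cm)² = 271.7 cm^2
Rod-side annular area A_ann = π/4 × (18.6² − 14.2²) = 113.3 cm^2
Net thrust = P_cap·A_cap − P_rod·A_ann = 2.853e5 N − 42510 N

F ≈ 2.43e5 N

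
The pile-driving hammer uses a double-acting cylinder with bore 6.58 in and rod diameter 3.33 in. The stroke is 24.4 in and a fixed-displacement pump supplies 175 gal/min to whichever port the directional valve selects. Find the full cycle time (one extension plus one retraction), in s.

Cap-side area A_cap = π/4 × (6.58 in)² = 34.00 in^2
Rod-side annular area A_ann = π/4 × (6.58² − 3.33²) = 25.30 in^2
t_ext = A_cap·L/Q = 1.231 s
t_ret = A_ann·L/Q = 0.9161 s
t_cycle = t_ext + t_ret

t ≈ 2.15 s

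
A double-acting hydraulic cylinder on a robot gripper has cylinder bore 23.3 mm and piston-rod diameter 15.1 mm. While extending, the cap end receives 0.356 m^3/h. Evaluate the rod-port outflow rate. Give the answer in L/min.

Cap-side area A_cap = π/4 × (23.3 mm)² = 426.4 mm^2
Rod-side annular area A_ann = π/4 × (23.3² − 15.1²) = 247.3 mm^2
Piston speed v = Q_in/A_cap; rod-end outflow Q_out = v × A_ann = Q_in × A_ann/A_cap.

Q_out ≈ 3.44 L/min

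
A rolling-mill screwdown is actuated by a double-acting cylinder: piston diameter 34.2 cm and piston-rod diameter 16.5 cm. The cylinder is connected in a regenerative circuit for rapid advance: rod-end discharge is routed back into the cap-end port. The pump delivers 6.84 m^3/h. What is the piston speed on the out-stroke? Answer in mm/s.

In regeneration the rod-end outflow joins the pump flow into the cap end, so the net volume the pump must supply per unit advance equals the rod cross-section area.
Rod cross-section A_rod = π/4 × (16.5 cm)² = 213.8 cm^2
v = Q_pump / A_rod

v ≈ 88.9 mm/s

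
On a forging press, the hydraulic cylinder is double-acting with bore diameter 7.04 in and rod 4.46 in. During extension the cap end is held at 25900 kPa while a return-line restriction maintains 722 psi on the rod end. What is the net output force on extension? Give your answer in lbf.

Cap-side area A_cap = π/4 × (7.04 in)² = 38.93 in^2
Rod-side annular area A_ann = π/4 × (7.04² − 4.46²) = 23.30 in^2
Net thrust = P_cap·A_cap − P_rod·A_ann = 1.462e5 lbf − 16820 lbf

F ≈ 1.29e5 lbf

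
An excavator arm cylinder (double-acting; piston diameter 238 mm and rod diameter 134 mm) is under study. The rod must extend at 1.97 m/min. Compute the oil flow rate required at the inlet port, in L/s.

Q ≈ 1.46 L/s

Cap-side area A_cap = π/4 × (238 mm)² = 44490 mm^2
Q = A × v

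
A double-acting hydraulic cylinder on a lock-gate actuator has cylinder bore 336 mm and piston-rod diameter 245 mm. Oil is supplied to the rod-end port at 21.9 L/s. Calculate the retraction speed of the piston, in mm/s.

Rod-side annular area A_ann = π/4 × (336² − 245²) = 41520 mm^2
Flow into the rod-end port fills the annular volume.
v = Q / A

v ≈ 527 mm/s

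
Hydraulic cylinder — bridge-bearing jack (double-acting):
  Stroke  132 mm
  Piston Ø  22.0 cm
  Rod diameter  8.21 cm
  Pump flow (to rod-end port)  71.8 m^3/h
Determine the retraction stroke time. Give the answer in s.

Rod-side annular area A_ann = π/4 × (22.0² − 8.21²) = 327.2 cm^2
Swept volume V = A × L; t = V / Q = A·L / Q

t ≈ 0.217 s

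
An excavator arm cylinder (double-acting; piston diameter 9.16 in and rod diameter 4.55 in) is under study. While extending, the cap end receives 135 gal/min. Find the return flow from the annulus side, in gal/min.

Q_out ≈ 102 gal/min

Cap-side area A_cap = π/4 × (9.16 in)² = 65.90 in^2
Rod-side annular area A_ann = π/4 × (9.16² − 4.55²) = 49.64 in^2
Piston speed v = Q_in/A_cap; rod-end outflow Q_out = v × A_ann = Q_in × A_ann/A_cap.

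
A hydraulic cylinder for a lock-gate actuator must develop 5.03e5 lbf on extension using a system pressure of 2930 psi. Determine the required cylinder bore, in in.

D ≈ 14.8 in

Extension force acts on the full piston face: F = P × (π/4)D².
D = √(4F / (πP)) = √(4 × 5.03e5 lbf / (π × 2930 psi))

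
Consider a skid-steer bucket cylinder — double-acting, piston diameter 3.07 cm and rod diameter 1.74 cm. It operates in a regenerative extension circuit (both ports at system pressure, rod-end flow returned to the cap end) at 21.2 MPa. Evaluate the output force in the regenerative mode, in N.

F ≈ 5040 N

With equal pressure on both faces, forces on the annular region cancel; the net push is pressure × rod cross-section.
Rod cross-section A_rod = π/4 × (1.74 cm)² = 2.378 cm^2
F = P × A_rod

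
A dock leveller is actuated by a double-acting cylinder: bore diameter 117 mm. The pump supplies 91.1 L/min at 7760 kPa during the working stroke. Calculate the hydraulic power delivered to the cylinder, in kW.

Hydraulic power = P × Q

W ≈ 11.8 kW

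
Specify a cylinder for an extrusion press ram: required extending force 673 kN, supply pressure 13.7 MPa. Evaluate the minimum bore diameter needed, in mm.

D ≈ 250 mm

Extension force acts on the full piston face: F = P × (π/4)D².
D = √(4F / (πP)) = √(4 × 673 kN / (π × 13.7 MPa))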